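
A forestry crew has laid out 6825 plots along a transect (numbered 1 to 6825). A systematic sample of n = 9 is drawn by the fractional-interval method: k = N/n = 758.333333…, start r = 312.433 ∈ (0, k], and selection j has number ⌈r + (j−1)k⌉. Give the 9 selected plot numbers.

j=1: r + 0k = 312.433 → ⌈·⌉ = 313
j=2: r + 1k = 1070.766333… → ⌈·⌉ = 1071
j=3: r + 2k = 1829.099666… → ⌈·⌉ = 1830
j=4: r + 3k = 2587.433 → ⌈·⌉ = 2588
j=5: r + 4k = 3345.766333… → ⌈·⌉ = 3346
j=6: r + 5k = 4104.099666… → ⌈·⌉ = 4105
j=7: r + 6k = 4862.433 → ⌈·⌉ = 4863
j=8: r + 7k = 5620.766333… → ⌈·⌉ = 5621
j=9: r + 8k = 6379.099666… → ⌈·⌉ = 6380

313, 1071, 1830, 2588, 3346, 4105, 4863, 5621, 6380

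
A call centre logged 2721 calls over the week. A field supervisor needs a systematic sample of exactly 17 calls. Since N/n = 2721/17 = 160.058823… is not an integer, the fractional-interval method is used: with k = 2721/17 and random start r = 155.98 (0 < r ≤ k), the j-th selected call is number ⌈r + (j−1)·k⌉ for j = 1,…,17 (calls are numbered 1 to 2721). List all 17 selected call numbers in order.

j=1: r + 0k = 155.98 → ⌈·⌉ = 156
j=2: r + 1k = 316.038823… → ⌈·⌉ = 317
j=3: r + 2k = 476.097647… → ⌈·⌉ = 477
j=4: r + 3k = 636.156470… → ⌈·⌉ = 637
j=5: r + 4k = 796.215294… → ⌈·⌉ = 797
j=6: r + 5k = 956.274117… → ⌈·⌉ = 957
j=7: r + 6k = 1116.332941… → ⌈·⌉ = 1117
j=8: r + 7k = 1276.391764… → ⌈·⌉ = 1277
j=9: r + 8k = 1436.450588… → ⌈·⌉ = 1437
j=10: r + 9k = 1596.509411… → ⌈·⌉ = 1597
j=11: r + 10k = 1756.568235… → ⌈·⌉ = 1757
j=12: r + 11k = 1916.627058… → ⌈·⌉ = 1917
j=13: r + 12k = 2076.685882… → ⌈·⌉ = 2077
j=14: r + 13k = 2236.744705… → ⌈·⌉ = 2237
j=15: r + 14k = 2396.803529… → ⌈·⌉ = 2397
j=16: r + 15k = 2556.862352… → ⌈·⌉ = 2557
j=17: r + 16k = 2716.921176… → ⌈·⌉ = 2717

156, 317, 477, 637, 797, 957, 1117, 1277, 1437, 1597, 1757, 1917, 2077, 2237, 2397, 2557, 2717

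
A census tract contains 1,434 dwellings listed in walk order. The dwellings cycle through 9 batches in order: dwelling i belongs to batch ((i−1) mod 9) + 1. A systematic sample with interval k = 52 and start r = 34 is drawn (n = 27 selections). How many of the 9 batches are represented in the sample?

Consecutive selections differ by k = 52, so their batch numbers differ by 52 mod 9 = 7.
gcd(52, 9) = 1, so the sample visits 9/1 = 9 distinct residues mod 9.
Start 34 is batch 7; the batches hit are 1, 2, 3, 4, 5, 6, 7, 8, 9.

9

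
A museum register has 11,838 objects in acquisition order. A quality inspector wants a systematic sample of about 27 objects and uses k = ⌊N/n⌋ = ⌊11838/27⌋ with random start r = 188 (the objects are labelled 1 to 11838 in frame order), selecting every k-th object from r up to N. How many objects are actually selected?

27

k = ⌊11838/27⌋ = 438
Achieved size = ⌊(11838 − 188)/438⌋ + 1 = ⌊11650/438⌋ + 1 = 26 + 1 = 27
(last selection: 188 + 26×438 = 11576 ≤ 11838; next would be 12014 > 11838)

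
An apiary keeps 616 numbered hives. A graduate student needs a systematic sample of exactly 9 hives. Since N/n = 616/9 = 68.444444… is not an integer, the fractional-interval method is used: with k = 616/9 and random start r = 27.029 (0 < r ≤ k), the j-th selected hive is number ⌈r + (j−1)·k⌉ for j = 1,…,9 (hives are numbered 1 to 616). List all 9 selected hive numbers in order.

j=1: r + 0k = 27.029 → ⌈·⌉ = 28
j=2: r + 1k = 95.473444… → ⌈·⌉ = 96
j=3: r + 2k = 163.917888… → ⌈·⌉ = 164
j=4: r + 3k = 232.362333… → ⌈·⌉ = 233
j=5: r + 4k = 300.806777… → ⌈·⌉ = 301
j=6: r + 5k = 369.251222… → ⌈·⌉ = 370
j=7: r + 6k = 437.695666… → ⌈·⌉ = 438
j=8: r + 7k = 506.140111… → ⌈·⌉ = 507
j=9: r + 8k = 574.584555… → ⌈·⌉ = 575

28, 96, 164, 233, 301, 370, 438, 507, 575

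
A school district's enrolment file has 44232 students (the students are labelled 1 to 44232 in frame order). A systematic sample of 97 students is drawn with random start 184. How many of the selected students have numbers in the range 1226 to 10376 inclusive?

k = 44232/97 = 456
First selection ≥ 1226: 184 + ⌈(1226−184)/456⌉·456 = 184 + 3×456 = 1552
Last selection ≤ 10376: 184 + ⌊(10376−184)/456⌋·456 = 184 + 22×456 = 10216
Count = 22 − 3 + 1 = 20

20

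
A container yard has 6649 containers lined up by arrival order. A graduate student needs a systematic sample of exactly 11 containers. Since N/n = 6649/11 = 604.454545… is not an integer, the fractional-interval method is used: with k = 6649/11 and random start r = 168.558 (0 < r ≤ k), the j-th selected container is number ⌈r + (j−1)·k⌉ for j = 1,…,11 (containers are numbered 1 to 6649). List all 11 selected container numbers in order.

169, 774, 1378, 1982, 2587, 3191, 3796, 4400, 5005, 5609, 6214

j=1: r + 0k = 168.558 → ⌈·⌉ = 169
j=2: r + 1k = 773.012545… → ⌈·⌉ = 774
j=3: r + 2k = 1377.467090… → ⌈·⌉ = 1378
j=4: r + 3k = 1981.921636… → ⌈·⌉ = 1982
j=5: r + 4k = 2586.376181… → ⌈·⌉ = 2587
j=6: r + 5k = 3190.830727… → ⌈·⌉ = 3191
j=7: r + 6k = 3795.285272… → ⌈·⌉ = 3796
j=8: r + 7k = 4399.739818… → ⌈·⌉ = 4400
j=9: r + 8k = 5004.194363… → ⌈·⌉ = 5005
j=10: r + 9k = 5608.648909… → ⌈·⌉ = 5609
j=11: r + 10k = 6213.103454… → ⌈·⌉ = 6214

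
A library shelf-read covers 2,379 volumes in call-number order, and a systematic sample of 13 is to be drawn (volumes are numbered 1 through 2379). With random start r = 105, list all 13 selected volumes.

105, 288, 471, 654, 837, 1020, 1203, 1386, 1569, 1752, 1935, 2118, 2301

k = N/n = 2379/13 = 183
volume 1: 105
volume 2: 105 + 183 = 288
volume 3: 288 + 183 = 471
volume 4: 471 + 183 = 654
volume 5: 654 + 183 = 837
volume 6: 837 + 183 = 1020
volume 7: 1020 + 183 = 1203
volume 8: 1203 + 183 = 1386
volume 9: 1386 + 183 = 1569
volume 10: 1569 + 183 = 1752
volume 11: 1752 + 183 = 1935
volume 12: 1935 + 183 = 2118
volume 13: 2118 + 183 = 2301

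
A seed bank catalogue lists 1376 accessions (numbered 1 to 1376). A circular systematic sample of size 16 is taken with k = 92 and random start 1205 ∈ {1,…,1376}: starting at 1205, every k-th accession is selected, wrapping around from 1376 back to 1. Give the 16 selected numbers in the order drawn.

1205, 1297, 13, 105, 197, 289, 381, 473, 565, 657, 749, 841, 933, 1025, 1117, 1209

Selection 1: 1205
Selection 2: 1205 + 92 = 1297
Selection 3: 1297 + 92 = 1389 → 1389 − 1376 = 13
Selection 4: 13 + 92 = 105
Selection 5: 105 + 92 = 197
Selection 6: 197 + 92 = 289
Selection 7: 289 + 92 = 381
Selection 8: 381 + 92 = 473
Selection 9: 473 + 92 = 565
Selection 10: 565 + 92 = 657
Selection 11: 657 + 92 = 749
Selection 12: 749 + 92 = 841
Selection 13: 841 + 92 = 933
Selection 14: 933 + 92 = 1025
Selection 15: 1025 + 92 = 1117
Selection 16: 1117 + 92 = 1209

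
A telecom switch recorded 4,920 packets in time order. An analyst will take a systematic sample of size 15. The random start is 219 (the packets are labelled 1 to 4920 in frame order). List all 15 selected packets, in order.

k = N/n = 4920/15 = 328
packet 1: 219
packet 2: 219 + 328 = 547
packet 3: 547 + 328 = 875
packet 4: 875 + 328 = 1203
packet 5: 1203 + 328 = 1531
packet 6: 1531 + 328 = 1859
packet 7: 1859 + 328 = 2187
packet 8: 2187 + 328 = 2515
packet 9: 2515 + 328 = 2843
packet 10: 2843 + 328 = 3171
packet 11: 3171 + 328 = 3499
packet 12: 3499 + 328 = 3827
packet 13: 3827 + 328 = 4155
packet 14: 4155 + 328 = 4483
packet 15: 4483 + 328 = 4811

219, 547, 875, 1203, 1531, 1859, 2187, 2515, 2843, 3171, 3499, 3827, 4155, 4483, 4811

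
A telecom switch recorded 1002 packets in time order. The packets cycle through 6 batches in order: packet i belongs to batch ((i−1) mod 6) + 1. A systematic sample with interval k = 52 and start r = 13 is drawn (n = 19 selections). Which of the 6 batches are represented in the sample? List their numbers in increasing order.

1, 3, 5

Consecutive selections differ by k = 52, so their batch numbers differ by 52 mod 6 = 4.
gcd(52, 6) = 2, so the sample visits 6/2 = 3 distinct residues mod 6.
Start 13 is batch 1; the batches hit are 1, 3, 5.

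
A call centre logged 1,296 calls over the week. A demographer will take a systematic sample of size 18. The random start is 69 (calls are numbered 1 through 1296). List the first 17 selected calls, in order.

69, 141, 213, 285, 357, 429, 501, 573, 645, 717, 789, 861, 933, 1005, 1077, 1149, 1221

k = N/n = 1296/18 = 72
call 1: 69
call 2: 69 + 72 = 141
call 3: 141 + 72 = 213
call 4: 213 + 72 = 285
call 5: 285 + 72 = 357
call 6: 357 + 72 = 429
call 7: 429 + 72 = 501
call 8: 501 + 72 = 573
call 9: 573 + 72 = 645
call 10: 645 + 72 = 717
call 11: 717 + 72 = 789
call 12: 789 + 72 = 861
call 13: 861 + 72 = 933
call 14: 933 + 72 = 1005
call 15: 1005 + 72 = 1077
call 16: 1077 + 72 = 1149
call 17: 1149 + 72 = 1221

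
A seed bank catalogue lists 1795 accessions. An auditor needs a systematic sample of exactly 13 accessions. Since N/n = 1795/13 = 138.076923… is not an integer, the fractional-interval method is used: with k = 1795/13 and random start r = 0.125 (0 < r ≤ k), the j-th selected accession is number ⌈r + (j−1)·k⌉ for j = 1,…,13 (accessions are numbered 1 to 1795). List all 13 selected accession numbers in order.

1, 139, 277, 415, 553, 691, 829, 967, 1105, 1243, 1381, 1519, 1658

j=1: r + 0k = 0.125 → ⌈·⌉ = 1
j=2: r + 1k = 138.201923… → ⌈·⌉ = 139
j=3: r + 2k = 276.278846… → ⌈·⌉ = 277
j=4: r + 3k = 414.355769… → ⌈·⌉ = 415
j=5: r + 4k = 552.432692… → ⌈·⌉ = 553
j=6: r + 5k = 690.509615… → ⌈·⌉ = 691
j=7: r + 6k = 828.586538… → ⌈·⌉ = 829
j=8: r + 7k = 966.663461… → ⌈·⌉ = 967
j=9: r + 8k = 1104.740384… → ⌈·⌉ = 1105
j=10: r + 9k = 1242.817307… → ⌈·⌉ = 1243
j=11: r + 10k = 1380.894230… → ⌈·⌉ = 1381
j=12: r + 11k = 1518.971153… → ⌈·⌉ = 1519
j=13: r + 12k = 1657.048076… → ⌈·⌉ = 1658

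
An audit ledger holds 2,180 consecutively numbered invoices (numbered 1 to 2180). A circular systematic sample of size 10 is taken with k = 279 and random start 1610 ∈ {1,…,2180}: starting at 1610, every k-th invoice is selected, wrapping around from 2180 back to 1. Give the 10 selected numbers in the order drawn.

1610, 1889, 2168, 267, 546, 825, 1104, 1383, 1662, 1941

Selection 1: 1610
Selection 2: 1610 + 279 = 1889
Selection 3: 1889 + 279 = 2168
Selection 4: 2168 + 279 = 2447 → 2447 − 2180 = 267
Selection 5: 267 + 279 = 546
Selection 6: 546 + 279 = 825
Selection 7: 825 + 279 = 1104
Selection 8: 1104 + 279 = 1383
Selection 9: 1383 + 279 = 1662
Selection 10: 1662 + 279 = 1941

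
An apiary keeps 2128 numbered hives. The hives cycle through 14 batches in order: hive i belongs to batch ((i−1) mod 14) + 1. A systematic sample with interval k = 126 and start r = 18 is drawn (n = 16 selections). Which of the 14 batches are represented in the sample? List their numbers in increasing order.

Consecutive selections differ by k = 126, so their batch numbers differ by 126 mod 14 = 0.
gcd(126, 14) = 14, so the sample visits 14/14 = 1 distinct residues mod 14.
Start 18 is batch 4; the batches hit are 4.

4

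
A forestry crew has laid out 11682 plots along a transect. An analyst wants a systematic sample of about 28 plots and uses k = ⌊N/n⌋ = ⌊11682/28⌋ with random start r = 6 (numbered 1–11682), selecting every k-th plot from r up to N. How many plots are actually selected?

k = ⌊11682/28⌋ = 417
Achieved size = ⌊(11682 − 6)/417⌋ + 1 = ⌊11676/417⌋ + 1 = 28 + 1 = 29
(last selection: 6 + 28×417 = 11682 ≤ 11682; next would be 12099 > 11682)

29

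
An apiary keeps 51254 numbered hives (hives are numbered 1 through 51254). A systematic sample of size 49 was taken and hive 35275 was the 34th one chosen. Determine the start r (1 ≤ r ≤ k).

k = 51254/49 = 1046
r = 35275 − (34−1)×1046 = 35275 − 34518 = 757

757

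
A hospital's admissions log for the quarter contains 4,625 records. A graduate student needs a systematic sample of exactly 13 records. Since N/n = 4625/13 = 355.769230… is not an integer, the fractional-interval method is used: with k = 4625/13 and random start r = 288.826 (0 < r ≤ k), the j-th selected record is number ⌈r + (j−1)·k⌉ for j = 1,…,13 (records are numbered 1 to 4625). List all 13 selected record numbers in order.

j=1: r + 0k = 288.826 → ⌈·⌉ = 289
j=2: r + 1k = 644.595230… → ⌈·⌉ = 645
j=3: r + 2k = 1000.364461… → ⌈·⌉ = 1001
j=4: r + 3k = 1356.133692… → ⌈·⌉ = 1357
j=5: r + 4k = 1711.902923… → ⌈·⌉ = 1712
j=6: r + 5k = 2067.672153… → ⌈·⌉ = 2068
j=7: r + 6k = 2423.441384… → ⌈·⌉ = 2424
j=8: r + 7k = 2779.210615… → ⌈·⌉ = 2780
j=9: r + 8k = 3134.979846… → ⌈·⌉ = 3135
j=10: r + 9k = 3490.749076… → ⌈·⌉ = 3491
j=11: r + 10k = 3846.518307… → ⌈·⌉ = 3847
j=12: r + 11k = 4202.287538… → ⌈·⌉ = 4203
j=13: r + 12k = 4558.056769… → ⌈·⌉ = 4559

289, 645, 1001, 1357, 1712, 2068, 2424, 2780, 3135, 3491, 3847, 4203, 4559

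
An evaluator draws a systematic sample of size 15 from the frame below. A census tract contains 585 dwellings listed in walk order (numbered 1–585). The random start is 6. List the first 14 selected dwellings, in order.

k = N/n = 585/15 = 39
dwelling 1: 6
dwelling 2: 6 + 39 = 45
dwelling 3: 45 + 39 = 84
dwelling 4: 84 + 39 = 123
dwelling 5: 123 + 39 = 162
dwelling 6: 162 + 39 = 201
dwelling 7: 201 + 39 = 240
dwelling 8: 240 + 39 = 279
dwelling 9: 279 + 39 = 318
dwelling 10: 318 + 39 = 357
dwelling 11: 357 + 39 = 396
dwelling 12: 396 + 39 = 435
dwelling 13: 435 + 39 = 474
dwelling 14: 474 + 39 = 513

6, 45, 84, 123, 162, 201, 240, 279, 318, 357, 396, 435, 474, 513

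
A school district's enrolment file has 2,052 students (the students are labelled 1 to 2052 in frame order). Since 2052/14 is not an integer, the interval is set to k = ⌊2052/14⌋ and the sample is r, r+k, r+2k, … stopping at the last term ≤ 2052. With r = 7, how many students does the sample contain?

k = ⌊2052/14⌋ = 146
Achieved size = ⌊(2052 − 7)/146⌋ + 1 = ⌊2045/146⌋ + 1 = 14 + 1 = 15
(last selection: 7 + 14×146 = 2051 ≤ 2052; next would be 2197 > 2052)

15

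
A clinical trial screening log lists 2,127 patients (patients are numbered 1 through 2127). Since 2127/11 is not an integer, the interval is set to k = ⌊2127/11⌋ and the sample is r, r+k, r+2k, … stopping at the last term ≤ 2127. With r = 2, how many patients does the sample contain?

12

k = ⌊2127/11⌋ = 193
Achieved size = ⌊(2127 − 2)/193⌋ + 1 = ⌊2125/193⌋ + 1 = 11 + 1 = 12
(last selection: 2 + 11×193 = 2125 ≤ 2127; next would be 2318 > 2127)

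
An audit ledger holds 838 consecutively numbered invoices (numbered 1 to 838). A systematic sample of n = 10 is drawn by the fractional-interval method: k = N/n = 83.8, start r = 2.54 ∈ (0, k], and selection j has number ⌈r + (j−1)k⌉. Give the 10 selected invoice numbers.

j=1: r + 0k = 2.54 → ⌈·⌉ = 3
j=2: r + 1k = 86.34 → ⌈·⌉ = 87
j=3: r + 2k = 170.14 → ⌈·⌉ = 171
j=4: r + 3k = 253.94 → ⌈·⌉ = 254
j=5: r + 4k = 337.74 → ⌈·⌉ = 338
j=6: r + 5k = 421.54 → ⌈·⌉ = 422
j=7: r + 6k = 505.34 → ⌈·⌉ = 506
j=8: r + 7k = 589.14 → ⌈·⌉ = 590
j=9: r + 8k = 672.94 → ⌈·⌉ = 673
j=10: r + 9k = 756.74 → ⌈·⌉ = 757

3, 87, 171, 254, 338, 422, 506, 590, 673, 757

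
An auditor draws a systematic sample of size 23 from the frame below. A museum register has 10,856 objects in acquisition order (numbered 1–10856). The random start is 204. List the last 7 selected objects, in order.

k = N/n = 10856/23 = 472
17th selection = 204 + 16×472 = 7756
18th: 7756 + 472 = 8228
19th: 8228 + 472 = 8700
20th: 8700 + 472 = 9172
21st: 9172 + 472 = 9644
22nd: 9644 + 472 = 10116
23rd: 10116 + 472 = 10588

7756, 8228, 8700, 9172, 9644, 10116, 10588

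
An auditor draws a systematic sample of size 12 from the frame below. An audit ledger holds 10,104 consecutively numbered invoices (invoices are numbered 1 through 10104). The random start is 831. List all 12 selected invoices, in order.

k = N/n = 10104/12 = 842
invoice 1: 831
invoice 2: 831 + 842 = 1673
invoice 3: 1673 + 842 = 2515
invoice 4: 2515 + 842 = 3357
invoice 5: 3357 + 842 = 4199
invoice 6: 4199 + 842 = 5041
invoice 7: 5041 + 842 = 5883
invoice 8: 5883 + 842 = 6725
invoice 9: 6725 + 842 = 7567
invoice 10: 7567 + 842 = 8409
invoice 11: 8409 + 842 = 9251
invoice 12: 9251 + 842 = 10093

831, 1673, 2515, 3357, 4199, 5041, 5883, 6725, 7567, 8409, 9251, 10093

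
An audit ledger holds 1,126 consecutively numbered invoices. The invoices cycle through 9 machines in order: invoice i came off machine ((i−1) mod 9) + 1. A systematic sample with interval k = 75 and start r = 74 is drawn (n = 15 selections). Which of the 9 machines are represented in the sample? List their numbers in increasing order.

2, 5, 8

Consecutive selections differ by k = 75, so their machine numbers differ by 75 mod 9 = 3.
gcd(75, 9) = 3, so the sample visits 9/3 = 3 distinct residues mod 9.
Start 74 is machine 2; the machines hit are 2, 5, 8.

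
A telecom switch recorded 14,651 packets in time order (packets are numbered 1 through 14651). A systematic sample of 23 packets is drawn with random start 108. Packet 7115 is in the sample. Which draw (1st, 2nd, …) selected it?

k = 14651/23 = 637
position = (7115 − 108)/637 + 1 = 7007/637 + 1 = 11 + 1 = 12

12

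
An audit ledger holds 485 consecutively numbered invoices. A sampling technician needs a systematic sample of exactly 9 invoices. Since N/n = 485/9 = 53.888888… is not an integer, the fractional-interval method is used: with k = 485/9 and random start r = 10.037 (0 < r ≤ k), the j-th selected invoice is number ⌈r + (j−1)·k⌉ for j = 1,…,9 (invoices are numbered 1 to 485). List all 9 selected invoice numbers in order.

j=1: r + 0k = 10.037 → ⌈·⌉ = 11
j=2: r + 1k = 63.925888… → ⌈·⌉ = 64
j=3: r + 2k = 117.814777… → ⌈·⌉ = 118
j=4: r + 3k = 171.703666… → ⌈·⌉ = 172
j=5: r + 4k = 225.592555… → ⌈·⌉ = 226
j=6: r + 5k = 279.481444… → ⌈·⌉ = 280
j=7: r + 6k = 333.370333… → ⌈·⌉ = 334
j=8: r + 7k = 387.259222… → ⌈·⌉ = 388
j=9: r + 8k = 441.148111… → ⌈·⌉ = 442

11, 64, 118, 172, 226, 280, 334, 388, 442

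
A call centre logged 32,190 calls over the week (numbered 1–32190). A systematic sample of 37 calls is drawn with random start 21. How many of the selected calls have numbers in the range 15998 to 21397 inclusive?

6

k = 32190/37 = 870
First selection ≥ 15998: 21 + ⌈(15998−21)/870⌉·870 = 21 + 19×870 = 16551
Last selection ≤ 21397: 21 + ⌊(21397−21)/870⌋·870 = 21 + 24×870 = 20901
Count = 24 − 19 + 1 = 6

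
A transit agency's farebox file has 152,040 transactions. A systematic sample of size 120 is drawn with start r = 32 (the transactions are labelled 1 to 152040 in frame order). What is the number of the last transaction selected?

k = 152040/120 = 1267
120th selection = r + (120−1)·k = 32 + 119×1267 = 32 + 150773 = 150805

150805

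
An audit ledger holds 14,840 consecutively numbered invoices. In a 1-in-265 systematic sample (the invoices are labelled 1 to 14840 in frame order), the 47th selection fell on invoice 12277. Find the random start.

k = 265
r = 12277 − (47−1)×265 = 12277 − 12190 = 87

87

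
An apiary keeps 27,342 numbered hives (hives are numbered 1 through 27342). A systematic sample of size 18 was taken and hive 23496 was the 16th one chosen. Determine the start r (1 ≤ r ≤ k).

711

k = 27342/18 = 1519
r = 23496 − (16−1)×1519 = 23496 − 22785 = 711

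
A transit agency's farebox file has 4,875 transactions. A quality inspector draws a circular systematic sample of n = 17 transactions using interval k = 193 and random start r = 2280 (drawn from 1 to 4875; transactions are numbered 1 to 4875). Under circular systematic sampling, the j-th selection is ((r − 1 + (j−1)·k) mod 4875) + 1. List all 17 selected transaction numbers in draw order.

Selection 1: 2280
Selection 2: 2280 + 193 = 2473
Selection 3: 2473 + 193 = 2666
Selection 4: 2666 + 193 = 2859
Selection 5: 2859 + 193 = 3052
Selection 6: 3052 + 193 = 3245
Selection 7: 3245 + 193 = 3438
Selection 8: 3438 + 193 = 3631
Selection 9: 3631 + 193 = 3824
Selection 10: 3824 + 193 = 4017
Selection 11: 4017 + 193 = 4210
Selection 12: 4210 + 193 = 4403
Selection 13: 4403 + 193 = 4596
Selection 14: 4596 + 193 = 4789
Selection 15: 4789 + 193 = 4982 → 4982 − 4875 = 107
Selection 16: 107 + 193 = 300
Selection 17: 300 + 193 = 493

2280, 2473, 2666, 2859, 3052, 3245, 3438, 3631, 3824, 4017, 4210, 4403, 4596, 4789, 107, 300, 493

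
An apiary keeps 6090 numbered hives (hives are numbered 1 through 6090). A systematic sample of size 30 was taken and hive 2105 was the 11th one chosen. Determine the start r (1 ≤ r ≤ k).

k = 6090/30 = 203
r = 2105 − (11−1)×203 = 2105 − 2030 = 75

75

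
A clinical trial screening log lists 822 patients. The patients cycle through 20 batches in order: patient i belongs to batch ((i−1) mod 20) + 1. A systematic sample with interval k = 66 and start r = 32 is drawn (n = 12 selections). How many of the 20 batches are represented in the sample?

Consecutive selections differ by k = 66, so their batch numbers differ by 66 mod 20 = 6.
gcd(66, 20) = 2, so the sample visits 20/2 = 10 distinct residues mod 20.
Start 32 is batch 12; the batches hit are 2, 4, 6, 8, 10, 12, 14, 16, 18, 20.

10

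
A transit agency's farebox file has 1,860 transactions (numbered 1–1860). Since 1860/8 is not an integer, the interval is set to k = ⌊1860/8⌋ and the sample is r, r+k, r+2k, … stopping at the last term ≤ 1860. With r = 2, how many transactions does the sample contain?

9

k = ⌊1860/8⌋ = 232
Achieved size = ⌊(1860 − 2)/232⌋ + 1 = ⌊1858/232⌋ + 1 = 8 + 1 = 9
(last selection: 2 + 8×232 = 1858 ≤ 1860; next would be 2090 > 1860)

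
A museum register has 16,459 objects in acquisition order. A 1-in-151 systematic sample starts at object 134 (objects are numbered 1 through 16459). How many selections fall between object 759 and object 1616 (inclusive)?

5

k = 151
First selection ≥ 759: 134 + ⌈(759−134)/151⌉·151 = 134 + 5×151 = 889
Last selection ≤ 1616: 134 + ⌊(1616−134)/151⌋·151 = 134 + 9×151 = 1493
Count = 9 − 5 + 1 = 5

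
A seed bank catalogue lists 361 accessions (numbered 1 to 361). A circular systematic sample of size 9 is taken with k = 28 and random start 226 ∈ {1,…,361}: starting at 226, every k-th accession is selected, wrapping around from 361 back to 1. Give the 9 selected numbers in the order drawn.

226, 254, 282, 310, 338, 5, 33, 61, 89

Selection 1: 226
Selection 2: 226 + 28 = 254
Selection 3: 254 + 28 = 282
Selection 4: 282 + 28 = 310
Selection 5: 310 + 28 = 338
Selection 6: 338 + 28 = 366 → 366 − 361 = 5
Selection 7: 5 + 28 = 33
Selection 8: 33 + 28 = 61
Selection 9: 61 + 28 = 89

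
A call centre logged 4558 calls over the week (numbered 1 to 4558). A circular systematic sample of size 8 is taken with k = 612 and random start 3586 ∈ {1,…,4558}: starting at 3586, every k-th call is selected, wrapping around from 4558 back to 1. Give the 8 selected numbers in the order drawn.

Selection 1: 3586
Selection 2: 3586 + 612 = 4198
Selection 3: 4198 + 612 = 4810 → 4810 − 4558 = 252
Selection 4: 252 + 612 = 864
Selection 5: 864 + 612 = 1476
Selection 6: 1476 + 612 = 2088
Selection 7: 2088 + 612 = 2700
Selection 8: 2700 + 612 = 3312

3586, 4198, 252, 864, 1476, 2088, 2700, 3312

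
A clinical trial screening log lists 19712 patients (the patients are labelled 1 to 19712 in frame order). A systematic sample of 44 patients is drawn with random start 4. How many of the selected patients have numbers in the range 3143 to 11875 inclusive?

k = 19712/44 = 448
First selection ≥ 3143: 4 + ⌈(3143−4)/448⌉·448 = 4 + 8×448 = 3588
Last selection ≤ 11875: 4 + ⌊(11875−4)/448⌋·448 = 4 + 26×448 = 11652
Count = 26 − 8 + 1 = 19

19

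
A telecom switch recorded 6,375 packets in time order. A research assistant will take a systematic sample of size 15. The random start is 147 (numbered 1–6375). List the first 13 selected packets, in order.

147, 572, 997, 1422, 1847, 2272, 2697, 3122, 3547, 3972, 4397, 4822, 5247

k = N/n = 6375/15 = 425
packet 1: 147
packet 2: 147 + 425 = 572
packet 3: 572 + 425 = 997
packet 4: 997 + 425 = 1422
packet 5: 1422 + 425 = 1847
packet 6: 1847 + 425 = 2272
packet 7: 2272 + 425 = 2697
packet 8: 2697 + 425 = 3122
packet 9: 3122 + 425 = 3547
packet 10: 3547 + 425 = 3972
packet 11: 3972 + 425 = 4397
packet 12: 4397 + 425 = 4822
packet 13: 4822 + 425 = 5247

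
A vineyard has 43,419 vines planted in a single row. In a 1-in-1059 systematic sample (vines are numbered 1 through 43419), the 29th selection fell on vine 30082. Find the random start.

k = 1059
r = 30082 − (29−1)×1059 = 30082 − 29652 = 430

430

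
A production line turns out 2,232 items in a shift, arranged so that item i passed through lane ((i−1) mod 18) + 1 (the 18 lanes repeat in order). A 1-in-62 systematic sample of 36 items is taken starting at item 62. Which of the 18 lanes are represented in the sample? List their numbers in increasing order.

2, 4, 6, 8, 10, 12, 14, 16, 18

Consecutive selections differ by k = 62, so their lane numbers differ by 62 mod 18 = 8.
gcd(62, 18) = 2, so the sample visits 18/2 = 9 distinct residues mod 18.
Start 62 is lane 8; the lanes hit are 2, 4, 6, 8, 10, 12, 14, 16, 18.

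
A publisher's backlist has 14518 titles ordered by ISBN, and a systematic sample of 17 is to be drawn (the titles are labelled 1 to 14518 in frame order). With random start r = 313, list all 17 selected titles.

k = N/n = 14518/17 = 854
title 1: 313
title 2: 313 + 854 = 1167
title 3: 1167 + 854 = 2021
title 4: 2021 + 854 = 2875
title 5: 2875 + 854 = 3729
title 6: 3729 + 854 = 4583
title 7: 4583 + 854 = 5437
title 8: 5437 + 854 = 6291
title 9: 6291 + 854 = 7145
title 10: 7145 + 854 = 7999
title 11: 7999 + 854 = 8853
title 12: 8853 + 854 = 9707
title 13: 9707 + 854 = 10561
title 14: 10561 + 854 = 11415
title 15: 11415 + 854 = 12269
title 16: 12269 + 854 = 13123
title 17: 13123 + 854 = 13977

313, 1167, 2021, 2875, 3729, 4583, 5437, 6291, 7145, 7999, 8853, 9707, 10561, 11415, 12269, 13123, 13977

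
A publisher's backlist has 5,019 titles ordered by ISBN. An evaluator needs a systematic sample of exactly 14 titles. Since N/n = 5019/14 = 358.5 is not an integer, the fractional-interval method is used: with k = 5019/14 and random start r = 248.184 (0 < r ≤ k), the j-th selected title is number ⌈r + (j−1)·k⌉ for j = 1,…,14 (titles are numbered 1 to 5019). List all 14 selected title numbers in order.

249, 607, 966, 1324, 1683, 2041, 2400, 2758, 3117, 3475, 3834, 4192, 4551, 4909

j=1: r + 0k = 248.184 → ⌈·⌉ = 249
j=2: r + 1k = 606.684 → ⌈·⌉ = 607
j=3: r + 2k = 965.184 → ⌈·⌉ = 966
j=4: r + 3k = 1323.684 → ⌈·⌉ = 1324
j=5: r + 4k = 1682.184 → ⌈·⌉ = 1683
j=6: r + 5k = 2040.684 → ⌈·⌉ = 2041
j=7: r + 6k = 2399.184 → ⌈·⌉ = 2400
j=8: r + 7k = 2757.684 → ⌈·⌉ = 2758
j=9: r + 8k = 3116.184 → ⌈·⌉ = 3117
j=10: r + 9k = 3474.684 → ⌈·⌉ = 3475
j=11: r + 10k = 3833.184 → ⌈·⌉ = 3834
j=12: r + 11k = 4191.684 → ⌈·⌉ = 4192
j=13: r + 12k = 4550.184 → ⌈·⌉ = 4551
j=14: r + 13k = 4908.684 → ⌈·⌉ = 4909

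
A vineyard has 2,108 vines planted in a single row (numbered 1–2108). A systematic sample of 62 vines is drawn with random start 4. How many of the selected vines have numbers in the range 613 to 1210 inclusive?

k = 2108/62 = 34
First selection ≥ 613: 4 + ⌈(613−4)/34⌉·34 = 4 + 18×34 = 616
Last selection ≤ 1210: 4 + ⌊(1210−4)/34⌋·34 = 4 + 35×34 = 1194
Count = 35 − 18 + 1 = 18

18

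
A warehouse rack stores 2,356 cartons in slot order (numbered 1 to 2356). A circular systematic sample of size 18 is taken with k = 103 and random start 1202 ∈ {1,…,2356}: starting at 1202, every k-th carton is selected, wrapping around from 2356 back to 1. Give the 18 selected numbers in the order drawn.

Selection 1: 1202
Selection 2: 1202 + 103 = 1305
Selection 3: 1305 + 103 = 1408
Selection 4: 1408 + 103 = 1511
Selection 5: 1511 + 103 = 1614
Selection 6: 1614 + 103 = 1717
Selection 7: 1717 + 103 = 1820
Selection 8: 1820 + 103 = 1923
Selection 9: 1923 + 103 = 2026
Selection 10: 2026 + 103 = 2129
Selection 11: 2129 + 103 = 2232
Selection 12: 2232 + 103 = 2335
Selection 13: 2335 + 103 = 2438 → 2438 − 2356 = 82
Selection 14: 82 + 103 = 185
Selection 15: 185 + 103 = 288
Selection 16: 288 + 103 = 391
Selection 17: 391 + 103 = 494
Selection 18: 494 + 103 = 597

1202, 1305, 1408, 1511, 1614, 1717, 1820, 1923, 2026, 2129, 2232, 2335, 82, 185, 288, 391, 494, 597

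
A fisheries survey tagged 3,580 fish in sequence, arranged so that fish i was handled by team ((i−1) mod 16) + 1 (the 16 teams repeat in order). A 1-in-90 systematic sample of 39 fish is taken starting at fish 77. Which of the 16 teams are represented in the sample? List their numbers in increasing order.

Consecutive selections differ by k = 90, so their team numbers differ by 90 mod 16 = 10.
gcd(90, 16) = 2, so the sample visits 16/2 = 8 distinct residues mod 16.
Start 77 is team 13; the teams hit are 1, 3, 5, 7, 9, 11, 13, 15.

1, 3, 5, 7, 9, 11, 13, 15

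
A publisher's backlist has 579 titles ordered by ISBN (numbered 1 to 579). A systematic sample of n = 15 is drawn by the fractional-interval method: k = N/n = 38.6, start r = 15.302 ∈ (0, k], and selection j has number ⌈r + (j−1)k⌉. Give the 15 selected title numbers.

j=1: r + 0k = 15.302 → ⌈·⌉ = 16
j=2: r + 1k = 53.902 → ⌈·⌉ = 54
j=3: r + 2k = 92.502 → ⌈·⌉ = 93
j=4: r + 3k = 131.102 → ⌈·⌉ = 132
j=5: r + 4k = 169.702 → ⌈·⌉ = 170
j=6: r + 5k = 208.302 → ⌈·⌉ = 209
j=7: r + 6k = 246.902 → ⌈·⌉ = 247
j=8: r + 7k = 285.502 → ⌈·⌉ = 286
j=9: r + 8k = 324.102 → ⌈·⌉ = 325
j=10: r + 9k = 362.702 → ⌈·⌉ = 363
j=11: r + 10k = 401.302 → ⌈·⌉ = 402
j=12: r + 11k = 439.902 → ⌈·⌉ = 440
j=13: r + 12k = 478.502 → ⌈·⌉ = 479
j=14: r + 13k = 517.102 → ⌈·⌉ = 518
j=15: r + 14k = 555.702 → ⌈·⌉ = 556

16, 54, 93, 132, 170, 209, 247, 286, 325, 363, 402, 440, 479, 518, 556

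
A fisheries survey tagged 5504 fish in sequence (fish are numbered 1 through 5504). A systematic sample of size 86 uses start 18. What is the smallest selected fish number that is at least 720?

722

k = 5504/86 = 64
Steps past start: ⌈(720 − 18)/64⌉ = ⌈702/64⌉ = 11
Selected fish: 18 + 11×64 = 722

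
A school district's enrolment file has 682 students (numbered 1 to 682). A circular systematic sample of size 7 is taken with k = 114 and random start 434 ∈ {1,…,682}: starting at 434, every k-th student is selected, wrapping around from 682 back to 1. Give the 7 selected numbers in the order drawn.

434, 548, 662, 94, 208, 322, 436

Selection 1: 434
Selection 2: 434 + 114 = 548
Selection 3: 548 + 114 = 662
Selection 4: 662 + 114 = 776 → 776 − 682 = 94
Selection 5: 94 + 114 = 208
Selection 6: 208 + 114 = 322
Selection 7: 322 + 114 = 436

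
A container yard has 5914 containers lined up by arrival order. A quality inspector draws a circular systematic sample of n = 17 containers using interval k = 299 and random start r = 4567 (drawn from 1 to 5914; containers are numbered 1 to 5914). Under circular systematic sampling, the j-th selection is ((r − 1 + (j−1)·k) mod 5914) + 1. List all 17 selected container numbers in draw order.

4567, 4866, 5165, 5464, 5763, 148, 447, 746, 1045, 1344, 1643, 1942, 2241, 2540, 2839, 3138, 3437

Selection 1: 4567
Selection 2: 4567 + 299 = 4866
Selection 3: 4866 + 299 = 5165
Selection 4: 5165 + 299 = 5464
Selection 5: 5464 + 299 = 5763
Selection 6: 5763 + 299 = 6062 → 6062 − 5914 = 148
Selection 7: 148 + 299 = 447
Selection 8: 447 + 299 = 746
Selection 9: 746 + 299 = 1045
Selection 10: 1045 + 299 = 1344
Selection 11: 1344 + 299 = 1643
Selection 12: 1643 + 299 = 1942
Selection 13: 1942 + 299 = 2241
Selection 14: 2241 + 299 = 2540
Selection 15: 2540 + 299 = 2839
Selection 16: 2839 + 299 = 3138
Selection 17: 3138 + 299 = 3437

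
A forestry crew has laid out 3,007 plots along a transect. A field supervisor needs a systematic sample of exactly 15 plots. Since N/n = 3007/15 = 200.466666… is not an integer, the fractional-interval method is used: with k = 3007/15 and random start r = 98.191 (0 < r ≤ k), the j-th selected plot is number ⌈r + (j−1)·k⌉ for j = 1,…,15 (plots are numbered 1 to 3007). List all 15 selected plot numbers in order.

99, 299, 500, 700, 901, 1101, 1301, 1502, 1702, 1903, 2103, 2304, 2504, 2705, 2905

j=1: r + 0k = 98.191 → ⌈·⌉ = 99
j=2: r + 1k = 298.657666… → ⌈·⌉ = 299
j=3: r + 2k = 499.124333… → ⌈·⌉ = 500
j=4: r + 3k = 699.591 → ⌈·⌉ = 700
j=5: r + 4k = 900.057666… → ⌈·⌉ = 901
j=6: r + 5k = 1100.524333… → ⌈·⌉ = 1101
j=7: r + 6k = 1300.991 → ⌈·⌉ = 1301
j=8: r + 7k = 1501.457666… → ⌈·⌉ = 1502
j=9: r + 8k = 1701.924333… → ⌈·⌉ = 1702
j=10: r + 9k = 1902.391 → ⌈·⌉ = 1903
j=11: r + 10k = 2102.857666… → ⌈·⌉ = 2103
j=12: r + 11k = 2303.324333… → ⌈·⌉ = 2304
j=13: r + 12k = 2503.791 → ⌈·⌉ = 2504
j=14: r + 13k = 2704.257666… → ⌈·⌉ = 2705
j=15: r + 14k = 2904.724333… → ⌈·⌉ = 2905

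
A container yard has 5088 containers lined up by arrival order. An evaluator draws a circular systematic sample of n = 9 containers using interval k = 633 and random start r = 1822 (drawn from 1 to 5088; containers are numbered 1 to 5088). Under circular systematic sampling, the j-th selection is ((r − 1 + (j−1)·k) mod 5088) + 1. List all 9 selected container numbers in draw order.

1822, 2455, 3088, 3721, 4354, 4987, 532, 1165, 1798

Selection 1: 1822
Selection 2: 1822 + 633 = 2455
Selection 3: 2455 + 633 = 3088
Selection 4: 3088 + 633 = 3721
Selection 5: 3721 + 633 = 4354
Selection 6: 4354 + 633 = 4987
Selection 7: 4987 + 633 = 5620 → 5620 − 5088 = 532
Selection 8: 532 + 633 = 1165
Selection 9: 1165 + 633 = 1798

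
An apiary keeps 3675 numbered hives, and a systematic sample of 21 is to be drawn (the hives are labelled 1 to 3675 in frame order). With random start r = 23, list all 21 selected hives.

k = N/n = 3675/21 = 175
hive 1: 23
hive 2: 23 + 175 = 198
hive 3: 198 + 175 = 373
hive 4: 373 + 175 = 548
hive 5: 548 + 175 = 723
hive 6: 723 + 175 = 898
hive 7: 898 + 175 = 1073
hive 8: 1073 + 175 = 1248
hive 9: 1248 + 175 = 1423
hive 10: 1423 + 175 = 1598
hive 11: 1598 + 175 = 1773
hive 12: 1773 + 175 = 1948
hive 13: 1948 + 175 = 2123
hive 14: 2123 + 175 = 2298
hive 15: 2298 + 175 = 2473
hive 16: 2473 + 175 = 2648
hive 17: 2648 + 175 = 2823
hive 18: 2823 + 175 = 2998
hive 19: 2998 + 175 = 3173
hive 20: 3173 + 175 = 3348
hive 21: 3348 + 175 = 3523

23, 198, 373, 548, 723, 898, 1073, 1248, 1423, 1598, 1773, 1948, 2123, 2298, 2473, 2648, 2823, 2998, 3173, 3348, 3523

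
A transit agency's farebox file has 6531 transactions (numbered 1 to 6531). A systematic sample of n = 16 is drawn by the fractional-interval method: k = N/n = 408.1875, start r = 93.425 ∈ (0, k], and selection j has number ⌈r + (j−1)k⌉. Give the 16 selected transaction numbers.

94, 502, 910, 1318, 1727, 2135, 2543, 2951, 3359, 3768, 4176, 4584, 4992, 5400, 5809, 6217

j=1: r + 0k = 93.425 → ⌈·⌉ = 94
j=2: r + 1k = 501.6125 → ⌈·⌉ = 502
j=3: r + 2k = 909.8 → ⌈·⌉ = 910
j=4: r + 3k = 1317.9875 → ⌈·⌉ = 1318
j=5: r + 4k = 1726.175 → ⌈·⌉ = 1727
j=6: r + 5k = 2134.3625 → ⌈·⌉ = 2135
j=7: r + 6k = 2542.55 → ⌈·⌉ = 2543
j=8: r + 7k = 2950.7375 → ⌈·⌉ = 2951
j=9: r + 8k = 3358.925 → ⌈·⌉ = 3359
j=10: r + 9k = 3767.1125 → ⌈·⌉ = 3768
j=11: r + 10k = 4175.3 → ⌈·⌉ = 4176
j=12: r + 11k = 4583.4875 → ⌈·⌉ = 4584
j=13: r + 12k = 4991.675 → ⌈·⌉ = 4992
j=14: r + 13k = 5399.8625 → ⌈·⌉ = 5400
j=15: r + 14k = 5808.05 → ⌈·⌉ = 5809
j=16: r + 15k = 6216.2375 → ⌈·⌉ = 6217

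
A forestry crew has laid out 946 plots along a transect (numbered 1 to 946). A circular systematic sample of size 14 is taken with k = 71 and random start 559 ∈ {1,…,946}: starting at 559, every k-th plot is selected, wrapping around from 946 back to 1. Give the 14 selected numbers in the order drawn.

Selection 1: 559
Selection 2: 559 + 71 = 630
Selection 3: 630 + 71 = 701
Selection 4: 701 + 71 = 772
Selection 5: 772 + 71 = 843
Selection 6: 843 + 71 = 914
Selection 7: 914 + 71 = 985 → 985 − 946 = 39
Selection 8: 39 + 71 = 110
Selection 9: 110 + 71 = 181
Selection 10: 181 + 71 = 252
Selection 11: 252 + 71 = 323
Selection 12: 323 + 71 = 394
Selection 13: 394 + 71 = 465
Selection 14: 465 + 71 = 536

559, 630, 701, 772, 843, 914, 39, 110, 181, 252, 323, 394, 465, 536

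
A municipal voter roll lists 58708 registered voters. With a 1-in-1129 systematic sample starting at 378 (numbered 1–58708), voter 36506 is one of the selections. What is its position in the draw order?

33

k = 1129
position = (36506 − 378)/1129 + 1 = 36128/1129 + 1 = 32 + 1 = 33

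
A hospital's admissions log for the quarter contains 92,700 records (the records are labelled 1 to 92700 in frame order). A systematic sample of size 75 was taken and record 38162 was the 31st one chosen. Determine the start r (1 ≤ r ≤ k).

k = 92700/75 = 1236
r = 38162 − (31−1)×1236 = 38162 − 37080 = 1082

1082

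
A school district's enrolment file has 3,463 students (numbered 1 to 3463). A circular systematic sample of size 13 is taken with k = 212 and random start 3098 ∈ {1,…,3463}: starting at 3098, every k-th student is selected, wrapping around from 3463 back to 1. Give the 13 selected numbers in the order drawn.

Selection 1: 3098
Selection 2: 3098 + 212 = 3310
Selection 3: 3310 + 212 = 3522 → 3522 − 3463 = 59
Selection 4: 59 + 212 = 271
Selection 5: 271 + 212 = 483
Selection 6: 483 + 212 = 695
Selection 7: 695 + 212 = 907
Selection 8: 907 + 212 = 1119
Selection 9: 1119 + 212 = 1331
Selection 10: 1331 + 212 = 1543
Selection 11: 1543 + 212 = 1755
Selection 12: 1755 + 212 = 1967
Selection 13: 1967 + 212 = 2179

3098, 3310, 59, 271, 483, 695, 907, 1119, 1331, 1543, 1755, 1967, 2179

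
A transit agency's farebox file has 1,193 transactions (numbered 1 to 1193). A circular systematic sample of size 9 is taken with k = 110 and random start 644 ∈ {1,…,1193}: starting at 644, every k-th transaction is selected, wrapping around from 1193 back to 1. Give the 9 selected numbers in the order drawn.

644, 754, 864, 974, 1084, 1, 111, 221, 331

Selection 1: 644
Selection 2: 644 + 110 = 754
Selection 3: 754 + 110 = 864
Selection 4: 864 + 110 = 974
Selection 5: 974 + 110 = 1084
Selection 6: 1084 + 110 = 1194 → 1194 − 1193 = 1
Selection 7: 1 + 110 = 111
Selection 8: 111 + 110 = 221
Selection 9: 221 + 110 = 331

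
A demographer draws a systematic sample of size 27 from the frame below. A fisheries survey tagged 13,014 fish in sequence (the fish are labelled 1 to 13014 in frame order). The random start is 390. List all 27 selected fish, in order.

390, 872, 1354, 1836, 2318, 2800, 3282, 3764, 4246, 4728, 5210, 5692, 6174, 6656, 7138, 7620, 8102, 8584, 9066, 9548, 10030, 10512, 10994, 11476, 11958, 12440, 12922

k = N/n = 13014/27 = 482
fish 1: 390
fish 2: 390 + 482 = 872
fish 3: 872 + 482 = 1354
fish 4: 1354 + 482 = 1836
fish 5: 1836 + 482 = 2318
fish 6: 2318 + 482 = 2800
fish 7: 2800 + 482 = 3282
fish 8: 3282 + 482 = 3764
fish 9: 3764 + 482 = 4246
fish 10: 4246 + 482 = 4728
fish 11: 4728 + 482 = 5210
fish 12: 5210 + 482 = 5692
fish 13: 5692 + 482 = 6174
fish 14: 6174 + 482 = 6656
fish 15: 6656 + 482 = 7138
fish 16: 7138 + 482 = 7620
fish 17: 7620 + 482 = 8102
fish 18: 8102 + 482 = 8584
fish 19: 8584 + 482 = 9066
fish 20: 9066 + 482 = 9548
fish 21: 9548 + 482 = 10030
fish 22: 10030 + 482 = 10512
fish 23: 10512 + 482 = 10994
fish 24: 10994 + 482 = 11476
fish 25: 11476 + 482 = 11958
fish 26: 11958 + 482 = 12440
fish 27: 12440 + 482 = 12922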